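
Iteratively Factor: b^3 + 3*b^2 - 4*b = (b - 1)*(b^2 + 4*b) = b*(b - 1)*(b + 4)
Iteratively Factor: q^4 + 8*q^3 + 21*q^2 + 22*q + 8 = (q + 4)*(q^3 + 4*q^2 + 5*q + 2) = (q + 2)*(q + 4)*(q^2 + 2*q + 1) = (q + 1)*(q + 2)*(q + 4)*(q + 1)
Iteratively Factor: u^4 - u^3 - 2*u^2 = (u + 1)*(u^3 - 2*u^2) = (u - 2)*(u + 1)*(u^2) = u*(u - 2)*(u + 1)*(u)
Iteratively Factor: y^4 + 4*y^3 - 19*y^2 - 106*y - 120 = (y + 3)*(y^3 + y^2 - 22*y - 40) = (y - 5)*(y + 3)*(y^2 + 6*y + 8) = (y - 5)*(y + 3)*(y + 4)*(y + 2)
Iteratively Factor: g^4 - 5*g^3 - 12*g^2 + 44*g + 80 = (g - 4)*(g^3 - g^2 - 16*g - 20) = (g - 4)*(g + 2)*(g^2 - 3*g - 10) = (g - 4)*(g + 2)^2*(g - 5)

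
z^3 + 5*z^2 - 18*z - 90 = (z + 5)*(z - 3*sqrt(2))*(z + 3*sqrt(2))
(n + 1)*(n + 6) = n^2 + 7*n + 6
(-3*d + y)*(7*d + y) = -21*d^2 + 4*d*y + y^2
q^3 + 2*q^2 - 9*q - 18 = (q - 3)*(q + 2)*(q + 3)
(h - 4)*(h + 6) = h^2 + 2*h - 24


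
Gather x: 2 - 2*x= 2 - 2*x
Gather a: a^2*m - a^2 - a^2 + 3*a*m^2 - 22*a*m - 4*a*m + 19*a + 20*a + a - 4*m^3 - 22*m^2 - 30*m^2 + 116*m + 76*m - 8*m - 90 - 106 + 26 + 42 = a^2*(m - 2) + a*(3*m^2 - 26*m + 40) - 4*m^3 - 52*m^2 + 184*m - 128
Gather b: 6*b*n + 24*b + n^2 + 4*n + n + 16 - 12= b*(6*n + 24) + n^2 + 5*n + 4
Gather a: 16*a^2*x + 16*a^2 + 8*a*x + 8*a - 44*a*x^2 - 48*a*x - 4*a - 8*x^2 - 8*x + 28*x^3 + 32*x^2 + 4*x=a^2*(16*x + 16) + a*(-44*x^2 - 40*x + 4) + 28*x^3 + 24*x^2 - 4*x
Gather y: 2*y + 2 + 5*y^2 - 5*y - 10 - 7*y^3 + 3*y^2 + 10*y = -7*y^3 + 8*y^2 + 7*y - 8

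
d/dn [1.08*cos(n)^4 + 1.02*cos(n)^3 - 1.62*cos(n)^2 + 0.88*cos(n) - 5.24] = (-4.32*cos(n)^3 - 3.06*cos(n)^2 + 3.24*cos(n) - 0.88)*sin(n)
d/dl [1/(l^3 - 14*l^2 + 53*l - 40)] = (-3*l^2 + 28*l - 53)/(l^3 - 14*l^2 + 53*l - 40)^2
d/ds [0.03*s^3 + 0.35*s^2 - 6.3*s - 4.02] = 0.09*s^2 + 0.7*s - 6.3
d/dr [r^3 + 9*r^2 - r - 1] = 3*r^2 + 18*r - 1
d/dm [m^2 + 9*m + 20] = 2*m + 9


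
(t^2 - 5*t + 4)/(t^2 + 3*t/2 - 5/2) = 2*(t - 4)/(2*t + 5)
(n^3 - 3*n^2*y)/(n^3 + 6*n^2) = (n - 3*y)/(n + 6)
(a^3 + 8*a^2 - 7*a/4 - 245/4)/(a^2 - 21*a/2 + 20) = (2*a^2 + 21*a + 49)/(2*(a - 8))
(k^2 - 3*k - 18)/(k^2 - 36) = (k + 3)/(k + 6)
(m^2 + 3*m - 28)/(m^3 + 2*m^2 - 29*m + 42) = (m - 4)/(m^2 - 5*m + 6)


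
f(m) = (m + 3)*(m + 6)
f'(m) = 2*m + 9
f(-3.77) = -1.72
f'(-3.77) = 1.46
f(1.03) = 28.33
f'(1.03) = 11.06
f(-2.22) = 2.95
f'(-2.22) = 4.56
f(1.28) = 31.16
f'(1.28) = 11.56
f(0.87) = 26.59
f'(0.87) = 10.74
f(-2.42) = 2.08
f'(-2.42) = 4.16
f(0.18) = 19.65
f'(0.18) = 9.36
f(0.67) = 24.48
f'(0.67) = 10.34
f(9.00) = 180.00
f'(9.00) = 27.00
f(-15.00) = 108.00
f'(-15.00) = -21.00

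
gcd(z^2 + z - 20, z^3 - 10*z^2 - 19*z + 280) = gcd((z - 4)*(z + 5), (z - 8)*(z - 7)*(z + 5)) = z + 5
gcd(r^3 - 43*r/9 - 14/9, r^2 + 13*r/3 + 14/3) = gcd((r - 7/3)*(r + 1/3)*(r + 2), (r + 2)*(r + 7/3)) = r + 2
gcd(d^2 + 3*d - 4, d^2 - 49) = 1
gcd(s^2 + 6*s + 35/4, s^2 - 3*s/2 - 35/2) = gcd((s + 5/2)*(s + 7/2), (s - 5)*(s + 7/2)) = s + 7/2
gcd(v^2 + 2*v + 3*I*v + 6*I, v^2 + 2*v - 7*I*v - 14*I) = v + 2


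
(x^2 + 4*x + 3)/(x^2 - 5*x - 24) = (x + 1)/(x - 8)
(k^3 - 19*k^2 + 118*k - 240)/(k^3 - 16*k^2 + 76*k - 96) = (k - 5)/(k - 2)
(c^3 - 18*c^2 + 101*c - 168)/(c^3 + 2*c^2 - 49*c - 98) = (c^2 - 11*c + 24)/(c^2 + 9*c + 14)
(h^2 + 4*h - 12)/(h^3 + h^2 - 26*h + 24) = (h - 2)/(h^2 - 5*h + 4)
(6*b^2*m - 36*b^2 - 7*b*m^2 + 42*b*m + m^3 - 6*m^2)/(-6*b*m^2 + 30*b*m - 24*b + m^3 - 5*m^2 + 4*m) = (-b*m + 6*b + m^2 - 6*m)/(m^2 - 5*m + 4)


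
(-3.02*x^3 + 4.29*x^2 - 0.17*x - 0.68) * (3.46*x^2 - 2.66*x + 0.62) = -10.4492*x^5 + 22.8766*x^4 - 13.872*x^3 + 0.7592*x^2 + 1.7034*x - 0.4216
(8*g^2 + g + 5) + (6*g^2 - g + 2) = 14*g^2 + 7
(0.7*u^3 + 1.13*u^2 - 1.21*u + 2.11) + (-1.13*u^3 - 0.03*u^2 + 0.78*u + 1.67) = -0.43*u^3 + 1.1*u^2 - 0.43*u + 3.78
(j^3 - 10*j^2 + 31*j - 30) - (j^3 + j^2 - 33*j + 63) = -11*j^2 + 64*j - 93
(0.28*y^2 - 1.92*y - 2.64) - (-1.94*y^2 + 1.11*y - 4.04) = 2.22*y^2 - 3.03*y + 1.4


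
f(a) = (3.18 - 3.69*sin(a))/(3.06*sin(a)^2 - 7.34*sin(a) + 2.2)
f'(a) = (3.18 - 3.69*sin(a))*(-6.12*sin(a)*cos(a) + 7.34*cos(a))/(3.06*sin(a)^2 - 7.34*sin(a) + 2.2)^2 - 3.69*cos(a)/(3.06*sin(a)^2 - 7.34*sin(a) + 2.2)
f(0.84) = -0.28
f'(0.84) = 1.90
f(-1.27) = 0.56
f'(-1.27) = 0.09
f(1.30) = 0.18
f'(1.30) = 0.45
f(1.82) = 0.19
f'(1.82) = -0.41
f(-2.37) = 0.65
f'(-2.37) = -0.32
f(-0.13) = 1.14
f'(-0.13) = 1.73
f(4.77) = 0.55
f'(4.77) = 0.02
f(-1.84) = 0.56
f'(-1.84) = -0.08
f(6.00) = 0.94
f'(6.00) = 1.03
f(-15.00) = 0.67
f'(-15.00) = -0.36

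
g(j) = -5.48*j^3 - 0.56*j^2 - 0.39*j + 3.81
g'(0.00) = -0.39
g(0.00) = 3.81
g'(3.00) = -151.71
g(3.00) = -150.36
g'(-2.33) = -87.03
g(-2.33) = 71.00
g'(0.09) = -0.62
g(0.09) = 3.77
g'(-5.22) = -442.51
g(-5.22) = 770.04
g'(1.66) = -47.55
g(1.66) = -23.45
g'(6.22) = -643.39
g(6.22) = -1339.00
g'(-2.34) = -87.79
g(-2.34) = 71.87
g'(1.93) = -63.79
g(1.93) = -38.42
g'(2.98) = -149.72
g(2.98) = -147.35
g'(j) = -16.44*j^2 - 1.12*j - 0.39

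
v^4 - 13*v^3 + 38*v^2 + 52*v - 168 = (v - 7)*(v - 6)*(v - 2)*(v + 2)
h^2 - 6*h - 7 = (h - 7)*(h + 1)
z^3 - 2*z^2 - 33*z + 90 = (z - 5)*(z - 3)*(z + 6)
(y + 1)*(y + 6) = y^2 + 7*y + 6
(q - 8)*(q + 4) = q^2 - 4*q - 32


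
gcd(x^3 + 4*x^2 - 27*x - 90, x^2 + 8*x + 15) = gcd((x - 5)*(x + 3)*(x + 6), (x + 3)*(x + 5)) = x + 3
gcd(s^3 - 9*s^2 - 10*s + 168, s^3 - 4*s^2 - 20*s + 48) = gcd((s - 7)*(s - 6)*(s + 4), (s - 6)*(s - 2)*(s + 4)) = s^2 - 2*s - 24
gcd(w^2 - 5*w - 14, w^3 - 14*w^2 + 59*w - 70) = w - 7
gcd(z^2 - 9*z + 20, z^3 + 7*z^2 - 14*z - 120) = z - 4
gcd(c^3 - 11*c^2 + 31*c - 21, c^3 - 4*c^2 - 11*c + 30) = 1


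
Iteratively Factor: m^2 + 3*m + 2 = (m + 2)*(m + 1)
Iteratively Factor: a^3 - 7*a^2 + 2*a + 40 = (a - 4)*(a^2 - 3*a - 10) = (a - 5)*(a - 4)*(a + 2)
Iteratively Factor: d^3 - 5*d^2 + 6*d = (d - 2)*(d^2 - 3*d) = d*(d - 2)*(d - 3)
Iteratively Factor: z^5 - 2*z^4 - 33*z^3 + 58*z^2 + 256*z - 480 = (z - 3)*(z^4 + z^3 - 30*z^2 - 32*z + 160) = (z - 3)*(z + 4)*(z^3 - 3*z^2 - 18*z + 40) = (z - 3)*(z - 2)*(z + 4)*(z^2 - z - 20) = (z - 3)*(z - 2)*(z + 4)^2*(z - 5)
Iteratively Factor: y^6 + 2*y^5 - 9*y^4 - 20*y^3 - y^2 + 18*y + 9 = (y + 1)*(y^5 + y^4 - 10*y^3 - 10*y^2 + 9*y + 9) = (y + 1)^2*(y^4 - 10*y^2 + 9) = (y - 3)*(y + 1)^2*(y^3 + 3*y^2 - y - 3) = (y - 3)*(y + 1)^3*(y^2 + 2*y - 3) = (y - 3)*(y + 1)^3*(y + 3)*(y - 1)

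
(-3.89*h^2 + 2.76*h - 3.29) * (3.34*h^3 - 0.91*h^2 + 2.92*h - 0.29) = -12.9926*h^5 + 12.7583*h^4 - 24.859*h^3 + 12.1812*h^2 - 10.4072*h + 0.9541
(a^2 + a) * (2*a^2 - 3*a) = 2*a^4 - a^3 - 3*a^2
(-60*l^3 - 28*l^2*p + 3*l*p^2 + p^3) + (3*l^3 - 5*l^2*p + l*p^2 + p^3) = -57*l^3 - 33*l^2*p + 4*l*p^2 + 2*p^3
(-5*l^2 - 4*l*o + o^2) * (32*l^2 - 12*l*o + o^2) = -160*l^4 - 68*l^3*o + 75*l^2*o^2 - 16*l*o^3 + o^4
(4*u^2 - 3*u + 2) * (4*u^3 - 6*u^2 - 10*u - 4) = 16*u^5 - 36*u^4 - 14*u^3 + 2*u^2 - 8*u - 8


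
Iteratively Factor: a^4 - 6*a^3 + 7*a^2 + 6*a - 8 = (a - 1)*(a^3 - 5*a^2 + 2*a + 8) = (a - 1)*(a + 1)*(a^2 - 6*a + 8) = (a - 4)*(a - 1)*(a + 1)*(a - 2)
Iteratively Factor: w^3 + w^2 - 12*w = (w)*(w^2 + w - 12) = w*(w + 4)*(w - 3)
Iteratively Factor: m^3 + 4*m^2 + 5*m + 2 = (m + 1)*(m^2 + 3*m + 2) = (m + 1)*(m + 2)*(m + 1)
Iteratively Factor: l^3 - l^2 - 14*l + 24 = (l - 3)*(l^2 + 2*l - 8) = (l - 3)*(l - 2)*(l + 4)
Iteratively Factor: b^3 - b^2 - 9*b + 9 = (b - 1)*(b^2 - 9) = (b - 1)*(b + 3)*(b - 3)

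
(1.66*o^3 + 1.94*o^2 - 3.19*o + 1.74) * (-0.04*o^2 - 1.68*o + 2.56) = -0.0664*o^5 - 2.8664*o^4 + 1.118*o^3 + 10.256*o^2 - 11.0896*o + 4.4544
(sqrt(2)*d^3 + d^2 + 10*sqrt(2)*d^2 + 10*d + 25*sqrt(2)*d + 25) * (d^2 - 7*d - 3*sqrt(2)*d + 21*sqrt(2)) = sqrt(2)*d^5 - 5*d^4 + 3*sqrt(2)*d^4 - 48*sqrt(2)*d^3 - 15*d^3 - 184*sqrt(2)*d^2 + 225*d^2 + 135*sqrt(2)*d + 875*d + 525*sqrt(2)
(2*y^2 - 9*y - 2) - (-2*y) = 2*y^2 - 7*y - 2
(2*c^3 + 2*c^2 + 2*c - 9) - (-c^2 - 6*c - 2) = 2*c^3 + 3*c^2 + 8*c - 7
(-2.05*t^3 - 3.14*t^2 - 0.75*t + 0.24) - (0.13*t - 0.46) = -2.05*t^3 - 3.14*t^2 - 0.88*t + 0.7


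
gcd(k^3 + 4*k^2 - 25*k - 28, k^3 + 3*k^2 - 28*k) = k^2 + 3*k - 28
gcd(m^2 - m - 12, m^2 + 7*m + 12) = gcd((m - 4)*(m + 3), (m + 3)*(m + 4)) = m + 3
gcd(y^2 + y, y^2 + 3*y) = y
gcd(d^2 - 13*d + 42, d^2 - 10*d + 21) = d - 7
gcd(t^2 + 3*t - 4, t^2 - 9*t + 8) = t - 1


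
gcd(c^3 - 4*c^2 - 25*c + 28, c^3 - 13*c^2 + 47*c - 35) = c^2 - 8*c + 7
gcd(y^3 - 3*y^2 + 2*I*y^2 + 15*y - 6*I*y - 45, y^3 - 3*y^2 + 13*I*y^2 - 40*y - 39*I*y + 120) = y^2 + y*(-3 + 5*I) - 15*I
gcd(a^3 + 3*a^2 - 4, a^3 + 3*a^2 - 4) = a^3 + 3*a^2 - 4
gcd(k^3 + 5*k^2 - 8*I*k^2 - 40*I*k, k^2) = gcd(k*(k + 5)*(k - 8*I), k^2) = k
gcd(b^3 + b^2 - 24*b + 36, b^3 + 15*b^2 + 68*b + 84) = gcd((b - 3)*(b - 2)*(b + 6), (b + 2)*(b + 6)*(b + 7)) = b + 6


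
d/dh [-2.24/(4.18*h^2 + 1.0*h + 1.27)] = (18.7264*h + 2.24)/(4.18*h^2 + 1.0*h + 1.27)^2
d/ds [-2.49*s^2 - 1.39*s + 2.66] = -4.98*s - 1.39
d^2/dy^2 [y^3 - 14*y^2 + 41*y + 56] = 6*y - 28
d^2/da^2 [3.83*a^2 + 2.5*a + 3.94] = 7.66000000000000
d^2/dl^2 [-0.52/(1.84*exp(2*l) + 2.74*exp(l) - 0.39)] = (-0.52*(3.68*exp(l) + 2.74)*(7.36*exp(l) + 5.48)*exp(l) + (3.8272*exp(l) + 1.4248)*(1.84*exp(2*l) + 2.74*exp(l) - 0.39))*exp(l)/(1.84*exp(2*l) + 2.74*exp(l) - 0.39)^3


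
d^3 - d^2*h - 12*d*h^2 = d*(d - 4*h)*(d + 3*h)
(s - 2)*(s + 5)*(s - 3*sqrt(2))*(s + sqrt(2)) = s^4 - 2*sqrt(2)*s^3 + 3*s^3 - 16*s^2 - 6*sqrt(2)*s^2 - 18*s + 20*sqrt(2)*s + 60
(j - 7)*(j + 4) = j^2 - 3*j - 28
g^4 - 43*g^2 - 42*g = g*(g - 7)*(g + 1)*(g + 6)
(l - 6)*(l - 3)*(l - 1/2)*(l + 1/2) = l^4 - 9*l^3 + 71*l^2/4 + 9*l/4 - 9/2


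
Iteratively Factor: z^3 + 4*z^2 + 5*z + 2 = (z + 1)*(z^2 + 3*z + 2) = (z + 1)^2*(z + 2)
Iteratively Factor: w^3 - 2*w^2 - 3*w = (w + 1)*(w^2 - 3*w) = w*(w + 1)*(w - 3)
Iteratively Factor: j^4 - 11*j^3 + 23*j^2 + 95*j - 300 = (j - 5)*(j^3 - 6*j^2 - 7*j + 60) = (j - 5)^2*(j^2 - j - 12) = (j - 5)^2*(j - 4)*(j + 3)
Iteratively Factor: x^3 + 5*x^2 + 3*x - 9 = (x + 3)*(x^2 + 2*x - 3) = (x - 1)*(x + 3)*(x + 3)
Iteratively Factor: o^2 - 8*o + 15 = (o - 5)*(o - 3)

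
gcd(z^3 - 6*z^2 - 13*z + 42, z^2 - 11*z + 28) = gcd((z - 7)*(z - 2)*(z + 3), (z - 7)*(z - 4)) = z - 7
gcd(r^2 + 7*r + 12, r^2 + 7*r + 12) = r^2 + 7*r + 12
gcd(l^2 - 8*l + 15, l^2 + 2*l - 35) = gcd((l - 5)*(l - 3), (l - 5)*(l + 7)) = l - 5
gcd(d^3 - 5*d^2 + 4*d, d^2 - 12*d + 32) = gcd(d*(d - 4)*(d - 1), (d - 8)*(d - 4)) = d - 4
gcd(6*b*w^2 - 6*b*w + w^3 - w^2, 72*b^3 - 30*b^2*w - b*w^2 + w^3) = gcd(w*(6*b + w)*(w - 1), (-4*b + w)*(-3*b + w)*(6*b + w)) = 6*b + w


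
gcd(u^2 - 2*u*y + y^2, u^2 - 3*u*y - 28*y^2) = 1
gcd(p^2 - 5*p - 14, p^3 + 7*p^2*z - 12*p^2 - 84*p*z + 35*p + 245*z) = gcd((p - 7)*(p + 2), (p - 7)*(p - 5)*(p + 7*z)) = p - 7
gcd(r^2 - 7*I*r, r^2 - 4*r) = r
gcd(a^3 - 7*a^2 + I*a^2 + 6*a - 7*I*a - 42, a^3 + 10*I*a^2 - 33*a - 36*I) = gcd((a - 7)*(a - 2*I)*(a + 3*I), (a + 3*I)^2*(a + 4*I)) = a + 3*I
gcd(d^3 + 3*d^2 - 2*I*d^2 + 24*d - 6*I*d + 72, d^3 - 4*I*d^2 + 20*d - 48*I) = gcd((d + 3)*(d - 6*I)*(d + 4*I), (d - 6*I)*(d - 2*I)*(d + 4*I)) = d^2 - 2*I*d + 24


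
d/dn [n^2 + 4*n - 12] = 2*n + 4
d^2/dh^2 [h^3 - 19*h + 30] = 6*h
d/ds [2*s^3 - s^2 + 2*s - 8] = 6*s^2 - 2*s + 2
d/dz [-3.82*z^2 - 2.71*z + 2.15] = -7.64*z - 2.71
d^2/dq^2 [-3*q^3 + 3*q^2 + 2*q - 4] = 6 - 18*q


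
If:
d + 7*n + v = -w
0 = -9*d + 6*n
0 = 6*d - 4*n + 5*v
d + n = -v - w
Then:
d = 0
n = 0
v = 0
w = 0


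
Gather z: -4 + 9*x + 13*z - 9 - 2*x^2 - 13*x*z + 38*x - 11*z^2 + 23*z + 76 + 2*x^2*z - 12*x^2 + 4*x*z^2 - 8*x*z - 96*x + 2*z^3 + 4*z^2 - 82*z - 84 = -14*x^2 - 49*x + 2*z^3 + z^2*(4*x - 7) + z*(2*x^2 - 21*x - 46) - 21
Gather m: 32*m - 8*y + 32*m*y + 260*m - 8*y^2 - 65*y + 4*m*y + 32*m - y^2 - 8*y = m*(36*y + 324) - 9*y^2 - 81*y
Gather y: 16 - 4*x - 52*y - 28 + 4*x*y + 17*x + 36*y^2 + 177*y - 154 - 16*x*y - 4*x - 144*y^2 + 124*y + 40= 9*x - 108*y^2 + y*(249 - 12*x) - 126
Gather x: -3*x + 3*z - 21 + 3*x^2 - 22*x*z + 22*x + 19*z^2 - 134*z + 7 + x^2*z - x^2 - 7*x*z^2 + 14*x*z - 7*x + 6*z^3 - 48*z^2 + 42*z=x^2*(z + 2) + x*(-7*z^2 - 8*z + 12) + 6*z^3 - 29*z^2 - 89*z - 14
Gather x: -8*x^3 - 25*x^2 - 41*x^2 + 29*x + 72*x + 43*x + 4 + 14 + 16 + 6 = -8*x^3 - 66*x^2 + 144*x + 40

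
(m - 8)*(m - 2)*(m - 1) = m^3 - 11*m^2 + 26*m - 16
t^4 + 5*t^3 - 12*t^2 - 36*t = t*(t - 3)*(t + 2)*(t + 6)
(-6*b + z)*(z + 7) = -6*b*z - 42*b + z^2 + 7*z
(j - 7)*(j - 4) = j^2 - 11*j + 28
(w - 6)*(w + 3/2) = w^2 - 9*w/2 - 9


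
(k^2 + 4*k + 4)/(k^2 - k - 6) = (k + 2)/(k - 3)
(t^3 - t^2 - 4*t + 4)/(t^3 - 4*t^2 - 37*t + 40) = (t^2 - 4)/(t^2 - 3*t - 40)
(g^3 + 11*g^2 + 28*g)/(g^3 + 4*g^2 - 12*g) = (g^2 + 11*g + 28)/(g^2 + 4*g - 12)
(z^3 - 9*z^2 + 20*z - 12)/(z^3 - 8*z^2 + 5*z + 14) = (z^2 - 7*z + 6)/(z^2 - 6*z - 7)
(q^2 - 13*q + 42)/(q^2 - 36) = (q - 7)/(q + 6)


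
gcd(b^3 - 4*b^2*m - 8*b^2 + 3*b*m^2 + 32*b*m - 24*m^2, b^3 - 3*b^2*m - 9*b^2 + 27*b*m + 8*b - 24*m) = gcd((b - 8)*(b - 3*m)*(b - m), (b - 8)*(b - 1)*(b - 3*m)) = b^2 - 3*b*m - 8*b + 24*m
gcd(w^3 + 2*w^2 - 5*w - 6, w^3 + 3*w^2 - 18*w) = 1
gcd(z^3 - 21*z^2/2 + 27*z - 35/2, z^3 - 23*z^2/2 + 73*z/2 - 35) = z^2 - 19*z/2 + 35/2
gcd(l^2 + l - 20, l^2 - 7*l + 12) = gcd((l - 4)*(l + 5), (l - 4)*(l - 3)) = l - 4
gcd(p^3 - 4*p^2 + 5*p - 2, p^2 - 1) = p - 1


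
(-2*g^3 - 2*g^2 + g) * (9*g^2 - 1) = -18*g^5 - 18*g^4 + 11*g^3 + 2*g^2 - g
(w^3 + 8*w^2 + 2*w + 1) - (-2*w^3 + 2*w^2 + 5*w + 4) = 3*w^3 + 6*w^2 - 3*w - 3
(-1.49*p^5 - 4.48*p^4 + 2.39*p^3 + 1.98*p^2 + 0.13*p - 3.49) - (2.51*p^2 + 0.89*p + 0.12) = -1.49*p^5 - 4.48*p^4 + 2.39*p^3 - 0.53*p^2 - 0.76*p - 3.61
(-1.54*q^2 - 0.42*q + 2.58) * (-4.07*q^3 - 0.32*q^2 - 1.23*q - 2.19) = 6.2678*q^5 + 2.2022*q^4 - 8.472*q^3 + 3.0636*q^2 - 2.2536*q - 5.6502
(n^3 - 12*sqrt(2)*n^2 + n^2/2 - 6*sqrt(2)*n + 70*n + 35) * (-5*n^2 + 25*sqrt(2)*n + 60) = -5*n^5 - 5*n^4/2 + 85*sqrt(2)*n^4 - 890*n^3 + 85*sqrt(2)*n^3/2 - 445*n^2 + 1030*sqrt(2)*n^2 + 515*sqrt(2)*n + 4200*n + 2100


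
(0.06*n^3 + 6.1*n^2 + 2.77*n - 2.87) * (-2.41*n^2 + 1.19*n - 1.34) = -0.1446*n^5 - 14.6296*n^4 + 0.502899999999999*n^3 + 2.039*n^2 - 7.1271*n + 3.8458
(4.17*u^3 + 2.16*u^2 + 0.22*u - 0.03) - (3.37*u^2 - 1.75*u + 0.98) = 4.17*u^3 - 1.21*u^2 + 1.97*u - 1.01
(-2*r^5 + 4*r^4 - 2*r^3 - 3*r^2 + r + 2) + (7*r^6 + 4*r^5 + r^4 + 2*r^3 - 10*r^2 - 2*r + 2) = 7*r^6 + 2*r^5 + 5*r^4 - 13*r^2 - r + 4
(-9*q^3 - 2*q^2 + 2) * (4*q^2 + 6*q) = -36*q^5 - 62*q^4 - 12*q^3 + 8*q^2 + 12*q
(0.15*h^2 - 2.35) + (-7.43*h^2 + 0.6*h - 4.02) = -7.28*h^2 + 0.6*h - 6.37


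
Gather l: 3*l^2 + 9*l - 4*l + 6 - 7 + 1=3*l^2 + 5*l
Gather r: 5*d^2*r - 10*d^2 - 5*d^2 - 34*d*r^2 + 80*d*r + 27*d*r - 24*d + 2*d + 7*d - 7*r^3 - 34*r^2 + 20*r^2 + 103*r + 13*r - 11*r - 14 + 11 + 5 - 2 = -15*d^2 - 15*d - 7*r^3 + r^2*(-34*d - 14) + r*(5*d^2 + 107*d + 105)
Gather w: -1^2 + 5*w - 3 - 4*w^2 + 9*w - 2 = -4*w^2 + 14*w - 6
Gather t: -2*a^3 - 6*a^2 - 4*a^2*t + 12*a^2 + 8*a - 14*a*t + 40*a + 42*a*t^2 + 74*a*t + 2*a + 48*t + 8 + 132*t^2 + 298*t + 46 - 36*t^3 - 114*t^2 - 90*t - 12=-2*a^3 + 6*a^2 + 50*a - 36*t^3 + t^2*(42*a + 18) + t*(-4*a^2 + 60*a + 256) + 42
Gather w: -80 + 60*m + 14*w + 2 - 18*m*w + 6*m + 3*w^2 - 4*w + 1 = 66*m + 3*w^2 + w*(10 - 18*m) - 77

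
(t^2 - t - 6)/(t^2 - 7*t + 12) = (t + 2)/(t - 4)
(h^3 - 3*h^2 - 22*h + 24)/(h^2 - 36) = (h^2 + 3*h - 4)/(h + 6)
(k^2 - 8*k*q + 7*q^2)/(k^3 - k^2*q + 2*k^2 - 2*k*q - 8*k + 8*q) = (k - 7*q)/(k^2 + 2*k - 8)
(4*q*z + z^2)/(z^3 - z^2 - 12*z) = (4*q + z)/(z^2 - z - 12)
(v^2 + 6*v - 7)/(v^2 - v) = (v + 7)/v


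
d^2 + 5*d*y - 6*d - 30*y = (d - 6)*(d + 5*y)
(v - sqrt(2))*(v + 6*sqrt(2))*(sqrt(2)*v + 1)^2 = 2*v^4 + 12*sqrt(2)*v^3 - 3*v^2 - 19*sqrt(2)*v - 12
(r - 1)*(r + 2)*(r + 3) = r^3 + 4*r^2 + r - 6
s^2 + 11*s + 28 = (s + 4)*(s + 7)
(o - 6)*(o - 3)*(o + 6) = o^3 - 3*o^2 - 36*o + 108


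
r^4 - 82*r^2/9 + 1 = (r - 3)*(r - 1/3)*(r + 1/3)*(r + 3)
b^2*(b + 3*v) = b^3 + 3*b^2*v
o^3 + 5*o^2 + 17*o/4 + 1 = (o + 1/2)^2*(o + 4)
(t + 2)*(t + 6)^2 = t^3 + 14*t^2 + 60*t + 72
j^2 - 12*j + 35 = (j - 7)*(j - 5)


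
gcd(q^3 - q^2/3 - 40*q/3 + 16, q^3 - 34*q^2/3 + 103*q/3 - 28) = q^2 - 13*q/3 + 4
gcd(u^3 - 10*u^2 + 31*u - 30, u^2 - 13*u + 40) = u - 5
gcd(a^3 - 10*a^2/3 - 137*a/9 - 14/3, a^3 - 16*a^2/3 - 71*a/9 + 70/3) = a^2 - 11*a/3 - 14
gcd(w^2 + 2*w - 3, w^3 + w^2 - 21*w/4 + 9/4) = w + 3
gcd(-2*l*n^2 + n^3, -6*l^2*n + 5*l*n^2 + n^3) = n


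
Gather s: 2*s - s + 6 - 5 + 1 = s + 2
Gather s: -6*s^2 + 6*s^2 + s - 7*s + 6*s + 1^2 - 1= 0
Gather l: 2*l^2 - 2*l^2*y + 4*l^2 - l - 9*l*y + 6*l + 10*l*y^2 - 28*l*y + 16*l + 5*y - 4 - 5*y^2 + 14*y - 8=l^2*(6 - 2*y) + l*(10*y^2 - 37*y + 21) - 5*y^2 + 19*y - 12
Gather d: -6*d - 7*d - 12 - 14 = -13*d - 26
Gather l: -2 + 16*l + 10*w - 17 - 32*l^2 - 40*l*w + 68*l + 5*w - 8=-32*l^2 + l*(84 - 40*w) + 15*w - 27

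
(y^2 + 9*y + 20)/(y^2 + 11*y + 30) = (y + 4)/(y + 6)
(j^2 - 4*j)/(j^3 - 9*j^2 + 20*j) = 1/(j - 5)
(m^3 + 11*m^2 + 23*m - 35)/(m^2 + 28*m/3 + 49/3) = 3*(m^2 + 4*m - 5)/(3*m + 7)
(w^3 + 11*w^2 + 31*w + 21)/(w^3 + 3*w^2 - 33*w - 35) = (w + 3)/(w - 5)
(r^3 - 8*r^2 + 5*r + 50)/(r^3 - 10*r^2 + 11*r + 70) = (r - 5)/(r - 7)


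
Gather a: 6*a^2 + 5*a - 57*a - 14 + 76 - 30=6*a^2 - 52*a + 32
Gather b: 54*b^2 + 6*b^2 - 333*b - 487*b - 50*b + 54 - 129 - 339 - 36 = 60*b^2 - 870*b - 450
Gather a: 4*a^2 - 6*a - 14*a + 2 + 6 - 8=4*a^2 - 20*a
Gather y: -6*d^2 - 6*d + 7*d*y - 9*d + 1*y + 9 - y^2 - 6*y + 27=-6*d^2 - 15*d - y^2 + y*(7*d - 5) + 36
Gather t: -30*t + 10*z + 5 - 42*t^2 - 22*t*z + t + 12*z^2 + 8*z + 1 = -42*t^2 + t*(-22*z - 29) + 12*z^2 + 18*z + 6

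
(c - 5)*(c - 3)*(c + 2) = c^3 - 6*c^2 - c + 30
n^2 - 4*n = n*(n - 4)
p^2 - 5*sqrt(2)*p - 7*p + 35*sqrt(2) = (p - 7)*(p - 5*sqrt(2))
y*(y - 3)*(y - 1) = y^3 - 4*y^2 + 3*y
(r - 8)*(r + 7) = r^2 - r - 56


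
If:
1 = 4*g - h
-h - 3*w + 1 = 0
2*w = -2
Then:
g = 5/4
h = 4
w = -1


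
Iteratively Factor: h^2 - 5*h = (h)*(h - 5)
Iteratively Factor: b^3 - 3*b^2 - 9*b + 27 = (b + 3)*(b^2 - 6*b + 9) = (b - 3)*(b + 3)*(b - 3)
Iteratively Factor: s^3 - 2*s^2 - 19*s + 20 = (s - 1)*(s^2 - s - 20) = (s - 1)*(s + 4)*(s - 5)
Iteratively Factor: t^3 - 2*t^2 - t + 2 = (t + 1)*(t^2 - 3*t + 2) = (t - 2)*(t + 1)*(t - 1)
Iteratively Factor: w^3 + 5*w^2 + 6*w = (w + 2)*(w^2 + 3*w) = w*(w + 2)*(w + 3)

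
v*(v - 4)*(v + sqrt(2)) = v^3 - 4*v^2 + sqrt(2)*v^2 - 4*sqrt(2)*v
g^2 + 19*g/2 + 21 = (g + 7/2)*(g + 6)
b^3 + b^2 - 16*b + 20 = (b - 2)^2*(b + 5)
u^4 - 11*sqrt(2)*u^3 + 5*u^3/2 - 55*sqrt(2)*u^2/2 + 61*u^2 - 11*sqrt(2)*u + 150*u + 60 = (u + 1/2)*(u + 2)*(u - 6*sqrt(2))*(u - 5*sqrt(2))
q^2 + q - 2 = (q - 1)*(q + 2)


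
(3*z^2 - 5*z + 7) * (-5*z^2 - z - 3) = -15*z^4 + 22*z^3 - 39*z^2 + 8*z - 21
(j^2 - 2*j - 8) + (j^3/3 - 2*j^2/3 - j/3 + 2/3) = j^3/3 + j^2/3 - 7*j/3 - 22/3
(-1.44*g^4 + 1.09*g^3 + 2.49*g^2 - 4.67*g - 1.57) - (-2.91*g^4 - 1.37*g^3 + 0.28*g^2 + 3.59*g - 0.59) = 1.47*g^4 + 2.46*g^3 + 2.21*g^2 - 8.26*g - 0.98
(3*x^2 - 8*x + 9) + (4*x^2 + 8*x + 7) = 7*x^2 + 16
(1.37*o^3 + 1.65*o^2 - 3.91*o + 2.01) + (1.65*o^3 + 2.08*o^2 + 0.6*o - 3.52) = 3.02*o^3 + 3.73*o^2 - 3.31*o - 1.51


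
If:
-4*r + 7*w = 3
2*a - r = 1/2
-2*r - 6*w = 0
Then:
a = 1/76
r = -9/19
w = 3/19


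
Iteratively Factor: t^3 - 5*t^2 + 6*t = (t - 3)*(t^2 - 2*t) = (t - 3)*(t - 2)*(t)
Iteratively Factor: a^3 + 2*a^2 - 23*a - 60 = (a - 5)*(a^2 + 7*a + 12) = (a - 5)*(a + 4)*(a + 3)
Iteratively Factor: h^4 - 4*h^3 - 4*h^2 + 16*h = (h - 4)*(h^3 - 4*h) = (h - 4)*(h + 2)*(h^2 - 2*h) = h*(h - 4)*(h + 2)*(h - 2)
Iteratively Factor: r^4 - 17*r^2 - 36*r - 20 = (r + 2)*(r^3 - 2*r^2 - 13*r - 10) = (r + 2)^2*(r^2 - 4*r - 5) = (r + 1)*(r + 2)^2*(r - 5)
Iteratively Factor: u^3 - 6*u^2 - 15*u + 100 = (u + 4)*(u^2 - 10*u + 25) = (u - 5)*(u + 4)*(u - 5)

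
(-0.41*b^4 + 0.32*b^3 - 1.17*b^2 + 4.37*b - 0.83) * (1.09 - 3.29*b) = 1.3489*b^5 - 1.4997*b^4 + 4.1981*b^3 - 15.6526*b^2 + 7.494*b - 0.9047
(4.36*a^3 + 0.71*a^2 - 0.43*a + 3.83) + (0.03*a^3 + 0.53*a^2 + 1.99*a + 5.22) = 4.39*a^3 + 1.24*a^2 + 1.56*a + 9.05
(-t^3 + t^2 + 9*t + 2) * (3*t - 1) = -3*t^4 + 4*t^3 + 26*t^2 - 3*t - 2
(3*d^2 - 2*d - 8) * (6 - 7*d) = -21*d^3 + 32*d^2 + 44*d - 48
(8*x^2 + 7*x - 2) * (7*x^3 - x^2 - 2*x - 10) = 56*x^5 + 41*x^4 - 37*x^3 - 92*x^2 - 66*x + 20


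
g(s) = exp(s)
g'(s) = exp(s)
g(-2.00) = 0.14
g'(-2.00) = 0.14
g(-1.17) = 0.31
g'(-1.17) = 0.31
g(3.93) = 50.91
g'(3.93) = 50.91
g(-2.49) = 0.08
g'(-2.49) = 0.08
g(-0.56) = 0.57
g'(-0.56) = 0.57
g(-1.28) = 0.28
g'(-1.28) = 0.28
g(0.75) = 2.12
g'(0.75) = 2.12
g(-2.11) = 0.12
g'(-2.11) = 0.12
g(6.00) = 403.43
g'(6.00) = 403.43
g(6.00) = 403.43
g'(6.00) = 403.43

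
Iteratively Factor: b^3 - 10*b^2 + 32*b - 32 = (b - 4)*(b^2 - 6*b + 8) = (b - 4)^2*(b - 2)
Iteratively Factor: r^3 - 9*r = (r - 3)*(r^2 + 3*r) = r*(r - 3)*(r + 3)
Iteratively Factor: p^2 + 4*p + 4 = (p + 2)*(p + 2)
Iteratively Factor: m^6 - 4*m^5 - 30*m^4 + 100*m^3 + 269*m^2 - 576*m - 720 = (m + 1)*(m^5 - 5*m^4 - 25*m^3 + 125*m^2 + 144*m - 720) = (m - 3)*(m + 1)*(m^4 - 2*m^3 - 31*m^2 + 32*m + 240) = (m - 4)*(m - 3)*(m + 1)*(m^3 + 2*m^2 - 23*m - 60) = (m - 4)*(m - 3)*(m + 1)*(m + 4)*(m^2 - 2*m - 15) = (m - 4)*(m - 3)*(m + 1)*(m + 3)*(m + 4)*(m - 5)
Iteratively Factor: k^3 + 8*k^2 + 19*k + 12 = (k + 3)*(k^2 + 5*k + 4) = (k + 3)*(k + 4)*(k + 1)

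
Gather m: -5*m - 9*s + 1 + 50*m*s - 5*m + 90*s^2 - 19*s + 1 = m*(50*s - 10) + 90*s^2 - 28*s + 2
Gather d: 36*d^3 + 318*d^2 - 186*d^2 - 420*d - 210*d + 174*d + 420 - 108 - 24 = 36*d^3 + 132*d^2 - 456*d + 288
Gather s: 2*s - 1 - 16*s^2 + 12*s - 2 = -16*s^2 + 14*s - 3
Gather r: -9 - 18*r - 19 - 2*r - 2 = -20*r - 30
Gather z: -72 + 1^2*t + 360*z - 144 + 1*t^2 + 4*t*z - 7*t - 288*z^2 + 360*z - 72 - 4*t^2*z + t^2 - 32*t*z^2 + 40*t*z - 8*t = 2*t^2 - 14*t + z^2*(-32*t - 288) + z*(-4*t^2 + 44*t + 720) - 288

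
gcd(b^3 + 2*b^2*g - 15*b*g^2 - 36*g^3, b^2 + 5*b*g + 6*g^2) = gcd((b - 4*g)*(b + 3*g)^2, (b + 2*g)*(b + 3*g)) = b + 3*g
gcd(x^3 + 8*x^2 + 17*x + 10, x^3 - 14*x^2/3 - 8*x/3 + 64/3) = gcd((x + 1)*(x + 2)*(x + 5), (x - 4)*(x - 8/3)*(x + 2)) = x + 2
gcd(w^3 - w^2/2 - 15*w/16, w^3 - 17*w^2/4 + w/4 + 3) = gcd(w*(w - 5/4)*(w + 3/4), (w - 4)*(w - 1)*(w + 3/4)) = w + 3/4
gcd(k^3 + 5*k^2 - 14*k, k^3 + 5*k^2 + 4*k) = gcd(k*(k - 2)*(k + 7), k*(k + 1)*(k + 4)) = k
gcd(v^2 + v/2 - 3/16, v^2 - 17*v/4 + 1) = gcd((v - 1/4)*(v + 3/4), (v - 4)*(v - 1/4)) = v - 1/4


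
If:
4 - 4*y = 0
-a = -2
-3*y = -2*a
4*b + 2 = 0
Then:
No Solution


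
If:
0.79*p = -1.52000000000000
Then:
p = -1.92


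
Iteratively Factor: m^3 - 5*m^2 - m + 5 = (m - 5)*(m^2 - 1) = (m - 5)*(m + 1)*(m - 1)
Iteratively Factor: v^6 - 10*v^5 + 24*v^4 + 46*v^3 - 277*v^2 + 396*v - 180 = (v - 1)*(v^5 - 9*v^4 + 15*v^3 + 61*v^2 - 216*v + 180) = (v - 3)*(v - 1)*(v^4 - 6*v^3 - 3*v^2 + 52*v - 60) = (v - 5)*(v - 3)*(v - 1)*(v^3 - v^2 - 8*v + 12) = (v - 5)*(v - 3)*(v - 2)*(v - 1)*(v^2 + v - 6) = (v - 5)*(v - 3)*(v - 2)*(v - 1)*(v + 3)*(v - 2)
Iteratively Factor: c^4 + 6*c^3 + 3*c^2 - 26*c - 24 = (c + 3)*(c^3 + 3*c^2 - 6*c - 8) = (c + 1)*(c + 3)*(c^2 + 2*c - 8) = (c - 2)*(c + 1)*(c + 3)*(c + 4)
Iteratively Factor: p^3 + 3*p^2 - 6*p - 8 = (p - 2)*(p^2 + 5*p + 4) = (p - 2)*(p + 4)*(p + 1)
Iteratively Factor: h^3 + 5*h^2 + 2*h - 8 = (h + 2)*(h^2 + 3*h - 4) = (h - 1)*(h + 2)*(h + 4)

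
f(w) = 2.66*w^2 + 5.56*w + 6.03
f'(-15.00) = -74.24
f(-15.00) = 521.13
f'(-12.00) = -58.28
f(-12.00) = 322.35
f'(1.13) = 11.57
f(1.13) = 15.71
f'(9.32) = 55.14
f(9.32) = 288.90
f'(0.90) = 10.35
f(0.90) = 13.19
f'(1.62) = 14.18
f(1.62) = 22.02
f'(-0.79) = 1.36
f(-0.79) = 3.30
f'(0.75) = 9.55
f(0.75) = 11.70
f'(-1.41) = -1.94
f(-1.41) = 3.48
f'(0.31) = 7.21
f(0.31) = 8.01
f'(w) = 5.32*w + 5.56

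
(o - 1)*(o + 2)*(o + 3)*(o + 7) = o^4 + 11*o^3 + 29*o^2 + o - 42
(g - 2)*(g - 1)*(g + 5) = g^3 + 2*g^2 - 13*g + 10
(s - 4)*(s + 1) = s^2 - 3*s - 4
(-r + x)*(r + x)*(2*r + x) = -2*r^3 - r^2*x + 2*r*x^2 + x^3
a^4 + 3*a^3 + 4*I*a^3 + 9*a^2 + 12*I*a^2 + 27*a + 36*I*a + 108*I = (a + 3)*(a - 3*I)*(a + 3*I)*(a + 4*I)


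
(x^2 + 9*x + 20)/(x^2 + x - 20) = (x + 4)/(x - 4)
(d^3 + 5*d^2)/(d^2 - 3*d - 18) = d^2*(d + 5)/(d^2 - 3*d - 18)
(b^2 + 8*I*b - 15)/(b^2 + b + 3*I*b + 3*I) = (b + 5*I)/(b + 1)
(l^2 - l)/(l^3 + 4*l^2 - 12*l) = (l - 1)/(l^2 + 4*l - 12)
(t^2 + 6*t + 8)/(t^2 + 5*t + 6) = (t + 4)/(t + 3)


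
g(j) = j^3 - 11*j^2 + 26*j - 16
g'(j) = 3*j^2 - 22*j + 26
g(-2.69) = -185.00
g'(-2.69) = 106.89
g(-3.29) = -256.22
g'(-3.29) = 130.85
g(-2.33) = -148.95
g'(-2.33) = 93.55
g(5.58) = -39.68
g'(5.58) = -3.35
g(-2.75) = -191.48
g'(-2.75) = 109.19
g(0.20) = -11.23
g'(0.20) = 21.72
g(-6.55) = -939.24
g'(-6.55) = 298.81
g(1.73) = 1.24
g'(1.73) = -3.08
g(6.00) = -40.00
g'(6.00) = 2.00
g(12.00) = 440.00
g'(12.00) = 194.00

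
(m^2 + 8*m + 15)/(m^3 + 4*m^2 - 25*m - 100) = (m + 3)/(m^2 - m - 20)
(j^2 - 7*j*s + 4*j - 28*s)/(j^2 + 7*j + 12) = (j - 7*s)/(j + 3)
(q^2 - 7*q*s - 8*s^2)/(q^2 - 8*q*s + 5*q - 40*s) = (q + s)/(q + 5)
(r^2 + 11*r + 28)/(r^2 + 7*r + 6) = (r^2 + 11*r + 28)/(r^2 + 7*r + 6)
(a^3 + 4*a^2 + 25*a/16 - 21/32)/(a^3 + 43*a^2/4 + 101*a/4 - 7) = (8*a^2 + 34*a + 21)/(8*(a^2 + 11*a + 28))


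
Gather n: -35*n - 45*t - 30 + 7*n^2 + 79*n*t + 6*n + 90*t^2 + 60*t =7*n^2 + n*(79*t - 29) + 90*t^2 + 15*t - 30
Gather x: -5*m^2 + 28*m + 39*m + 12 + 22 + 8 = -5*m^2 + 67*m + 42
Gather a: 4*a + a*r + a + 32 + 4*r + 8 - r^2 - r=a*(r + 5) - r^2 + 3*r + 40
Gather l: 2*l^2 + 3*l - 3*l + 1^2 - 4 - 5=2*l^2 - 8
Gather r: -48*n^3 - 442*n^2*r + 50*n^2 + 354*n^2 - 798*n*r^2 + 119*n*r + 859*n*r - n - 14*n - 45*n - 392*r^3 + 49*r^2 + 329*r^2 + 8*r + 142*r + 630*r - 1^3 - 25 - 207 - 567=-48*n^3 + 404*n^2 - 60*n - 392*r^3 + r^2*(378 - 798*n) + r*(-442*n^2 + 978*n + 780) - 800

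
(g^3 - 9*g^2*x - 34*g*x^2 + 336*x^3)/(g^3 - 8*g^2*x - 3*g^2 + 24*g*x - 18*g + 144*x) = (g^2 - g*x - 42*x^2)/(g^2 - 3*g - 18)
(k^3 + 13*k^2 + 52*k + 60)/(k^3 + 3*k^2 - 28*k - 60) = (k + 5)/(k - 5)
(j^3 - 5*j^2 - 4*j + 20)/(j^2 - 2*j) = j - 3 - 10/j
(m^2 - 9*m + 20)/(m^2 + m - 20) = (m - 5)/(m + 5)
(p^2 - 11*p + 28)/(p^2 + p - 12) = (p^2 - 11*p + 28)/(p^2 + p - 12)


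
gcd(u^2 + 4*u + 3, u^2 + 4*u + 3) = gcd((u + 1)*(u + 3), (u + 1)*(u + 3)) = u^2 + 4*u + 3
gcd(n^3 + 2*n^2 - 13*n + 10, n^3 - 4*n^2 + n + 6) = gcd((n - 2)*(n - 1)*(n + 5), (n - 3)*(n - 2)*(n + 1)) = n - 2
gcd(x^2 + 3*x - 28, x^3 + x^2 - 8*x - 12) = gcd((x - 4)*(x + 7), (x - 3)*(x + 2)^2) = 1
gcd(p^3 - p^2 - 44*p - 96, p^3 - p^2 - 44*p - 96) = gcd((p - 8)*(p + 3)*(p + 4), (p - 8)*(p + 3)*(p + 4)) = p^3 - p^2 - 44*p - 96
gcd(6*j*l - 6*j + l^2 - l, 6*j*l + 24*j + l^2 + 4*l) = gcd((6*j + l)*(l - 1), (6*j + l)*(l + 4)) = 6*j + l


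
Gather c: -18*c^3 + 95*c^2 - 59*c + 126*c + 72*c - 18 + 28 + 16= -18*c^3 + 95*c^2 + 139*c + 26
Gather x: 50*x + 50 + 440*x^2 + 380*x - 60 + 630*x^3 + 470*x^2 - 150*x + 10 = 630*x^3 + 910*x^2 + 280*x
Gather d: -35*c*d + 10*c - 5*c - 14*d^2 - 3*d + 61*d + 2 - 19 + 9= 5*c - 14*d^2 + d*(58 - 35*c) - 8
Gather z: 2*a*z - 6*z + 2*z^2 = 2*z^2 + z*(2*a - 6)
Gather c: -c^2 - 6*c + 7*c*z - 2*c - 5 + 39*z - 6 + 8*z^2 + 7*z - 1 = -c^2 + c*(7*z - 8) + 8*z^2 + 46*z - 12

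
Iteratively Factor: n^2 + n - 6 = (n - 2)*(n + 3)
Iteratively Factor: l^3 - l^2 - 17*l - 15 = (l + 3)*(l^2 - 4*l - 5) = (l + 1)*(l + 3)*(l - 5)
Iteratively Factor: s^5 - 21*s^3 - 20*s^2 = (s + 4)*(s^4 - 4*s^3 - 5*s^2) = (s + 1)*(s + 4)*(s^3 - 5*s^2) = (s - 5)*(s + 1)*(s + 4)*(s^2) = s*(s - 5)*(s + 1)*(s + 4)*(s)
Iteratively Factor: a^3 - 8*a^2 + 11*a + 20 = (a + 1)*(a^2 - 9*a + 20) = (a - 5)*(a + 1)*(a - 4)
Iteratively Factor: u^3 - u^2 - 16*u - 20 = (u + 2)*(u^2 - 3*u - 10) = (u - 5)*(u + 2)*(u + 2)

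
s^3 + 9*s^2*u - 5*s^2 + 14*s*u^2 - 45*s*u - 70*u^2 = (s - 5)*(s + 2*u)*(s + 7*u)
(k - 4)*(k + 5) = k^2 + k - 20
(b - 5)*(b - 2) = b^2 - 7*b + 10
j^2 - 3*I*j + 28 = (j - 7*I)*(j + 4*I)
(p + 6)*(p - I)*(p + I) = p^3 + 6*p^2 + p + 6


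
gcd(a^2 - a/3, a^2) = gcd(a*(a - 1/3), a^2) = a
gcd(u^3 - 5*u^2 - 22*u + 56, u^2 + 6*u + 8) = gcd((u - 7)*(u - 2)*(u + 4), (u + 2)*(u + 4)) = u + 4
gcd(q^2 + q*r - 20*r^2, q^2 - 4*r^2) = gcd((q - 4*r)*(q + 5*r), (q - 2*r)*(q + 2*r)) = 1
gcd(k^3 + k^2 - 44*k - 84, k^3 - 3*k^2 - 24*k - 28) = k^2 - 5*k - 14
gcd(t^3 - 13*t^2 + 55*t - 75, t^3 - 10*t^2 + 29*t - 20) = t - 5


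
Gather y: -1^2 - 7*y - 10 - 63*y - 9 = -70*y - 20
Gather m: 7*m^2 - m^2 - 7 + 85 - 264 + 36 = 6*m^2 - 150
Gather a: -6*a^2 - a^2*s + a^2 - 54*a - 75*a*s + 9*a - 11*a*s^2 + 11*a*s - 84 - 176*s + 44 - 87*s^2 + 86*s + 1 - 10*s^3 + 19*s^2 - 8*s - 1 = a^2*(-s - 5) + a*(-11*s^2 - 64*s - 45) - 10*s^3 - 68*s^2 - 98*s - 40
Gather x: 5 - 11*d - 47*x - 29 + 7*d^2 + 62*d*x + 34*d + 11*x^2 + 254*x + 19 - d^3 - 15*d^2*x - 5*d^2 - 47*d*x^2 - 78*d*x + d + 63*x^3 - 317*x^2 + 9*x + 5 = -d^3 + 2*d^2 + 24*d + 63*x^3 + x^2*(-47*d - 306) + x*(-15*d^2 - 16*d + 216)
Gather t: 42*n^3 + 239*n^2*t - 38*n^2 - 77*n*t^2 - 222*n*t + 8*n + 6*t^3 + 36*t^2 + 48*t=42*n^3 - 38*n^2 + 8*n + 6*t^3 + t^2*(36 - 77*n) + t*(239*n^2 - 222*n + 48)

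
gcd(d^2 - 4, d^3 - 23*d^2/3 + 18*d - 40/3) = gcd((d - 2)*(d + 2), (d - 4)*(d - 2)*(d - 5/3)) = d - 2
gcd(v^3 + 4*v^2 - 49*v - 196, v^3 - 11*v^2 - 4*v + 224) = v^2 - 3*v - 28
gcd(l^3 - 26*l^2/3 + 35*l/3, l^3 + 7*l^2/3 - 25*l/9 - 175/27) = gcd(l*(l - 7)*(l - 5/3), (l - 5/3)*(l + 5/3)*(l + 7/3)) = l - 5/3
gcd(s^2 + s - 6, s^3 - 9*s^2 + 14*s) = s - 2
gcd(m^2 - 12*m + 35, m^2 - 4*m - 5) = m - 5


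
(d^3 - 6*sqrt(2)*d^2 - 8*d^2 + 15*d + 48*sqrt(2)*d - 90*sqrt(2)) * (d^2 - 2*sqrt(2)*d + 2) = d^5 - 8*sqrt(2)*d^4 - 8*d^4 + 41*d^3 + 64*sqrt(2)*d^3 - 208*d^2 - 132*sqrt(2)*d^2 + 96*sqrt(2)*d + 390*d - 180*sqrt(2)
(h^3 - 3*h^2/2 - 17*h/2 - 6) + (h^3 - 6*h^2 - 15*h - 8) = 2*h^3 - 15*h^2/2 - 47*h/2 - 14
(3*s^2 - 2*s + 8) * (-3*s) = -9*s^3 + 6*s^2 - 24*s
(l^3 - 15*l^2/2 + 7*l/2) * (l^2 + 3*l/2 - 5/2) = l^5 - 6*l^4 - 41*l^3/4 + 24*l^2 - 35*l/4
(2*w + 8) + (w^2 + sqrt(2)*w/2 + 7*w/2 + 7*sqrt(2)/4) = w^2 + sqrt(2)*w/2 + 11*w/2 + 7*sqrt(2)/4 + 8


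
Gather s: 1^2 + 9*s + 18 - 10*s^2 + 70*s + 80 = -10*s^2 + 79*s + 99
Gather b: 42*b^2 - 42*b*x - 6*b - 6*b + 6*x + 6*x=42*b^2 + b*(-42*x - 12) + 12*x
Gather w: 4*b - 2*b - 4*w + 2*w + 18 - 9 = 2*b - 2*w + 9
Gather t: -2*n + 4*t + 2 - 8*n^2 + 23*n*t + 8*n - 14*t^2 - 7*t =-8*n^2 + 6*n - 14*t^2 + t*(23*n - 3) + 2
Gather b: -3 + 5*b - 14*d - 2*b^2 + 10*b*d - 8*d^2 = -2*b^2 + b*(10*d + 5) - 8*d^2 - 14*d - 3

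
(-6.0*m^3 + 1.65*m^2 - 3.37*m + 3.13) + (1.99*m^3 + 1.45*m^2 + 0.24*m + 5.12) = -4.01*m^3 + 3.1*m^2 - 3.13*m + 8.25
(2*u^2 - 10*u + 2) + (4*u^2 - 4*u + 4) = 6*u^2 - 14*u + 6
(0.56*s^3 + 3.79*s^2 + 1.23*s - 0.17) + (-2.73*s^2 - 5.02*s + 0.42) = 0.56*s^3 + 1.06*s^2 - 3.79*s + 0.25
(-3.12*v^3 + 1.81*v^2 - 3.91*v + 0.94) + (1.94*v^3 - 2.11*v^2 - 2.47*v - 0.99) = -1.18*v^3 - 0.3*v^2 - 6.38*v - 0.05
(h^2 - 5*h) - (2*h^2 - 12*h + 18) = -h^2 + 7*h - 18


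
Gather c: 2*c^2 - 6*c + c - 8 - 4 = 2*c^2 - 5*c - 12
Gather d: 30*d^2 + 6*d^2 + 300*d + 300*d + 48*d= 36*d^2 + 648*d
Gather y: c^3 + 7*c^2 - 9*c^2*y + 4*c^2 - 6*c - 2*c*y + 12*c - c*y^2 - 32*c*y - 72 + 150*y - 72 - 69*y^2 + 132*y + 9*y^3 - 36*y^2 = c^3 + 11*c^2 + 6*c + 9*y^3 + y^2*(-c - 105) + y*(-9*c^2 - 34*c + 282) - 144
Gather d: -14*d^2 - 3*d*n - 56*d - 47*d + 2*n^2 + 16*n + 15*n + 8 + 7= -14*d^2 + d*(-3*n - 103) + 2*n^2 + 31*n + 15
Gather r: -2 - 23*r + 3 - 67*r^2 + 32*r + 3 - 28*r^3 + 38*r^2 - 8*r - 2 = -28*r^3 - 29*r^2 + r + 2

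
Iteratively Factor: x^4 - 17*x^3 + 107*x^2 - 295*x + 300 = (x - 5)*(x^3 - 12*x^2 + 47*x - 60) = (x - 5)^2*(x^2 - 7*x + 12) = (x - 5)^2*(x - 4)*(x - 3)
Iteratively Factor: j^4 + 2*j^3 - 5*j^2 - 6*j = (j - 2)*(j^3 + 4*j^2 + 3*j) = (j - 2)*(j + 1)*(j^2 + 3*j) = j*(j - 2)*(j + 1)*(j + 3)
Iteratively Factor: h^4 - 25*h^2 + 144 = (h + 4)*(h^3 - 4*h^2 - 9*h + 36) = (h + 3)*(h + 4)*(h^2 - 7*h + 12) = (h - 4)*(h + 3)*(h + 4)*(h - 3)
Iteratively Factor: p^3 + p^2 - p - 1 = (p + 1)*(p^2 - 1) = (p + 1)^2*(p - 1)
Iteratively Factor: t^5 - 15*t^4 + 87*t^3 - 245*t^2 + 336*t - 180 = (t - 2)*(t^4 - 13*t^3 + 61*t^2 - 123*t + 90) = (t - 3)*(t - 2)*(t^3 - 10*t^2 + 31*t - 30) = (t - 3)*(t - 2)^2*(t^2 - 8*t + 15) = (t - 5)*(t - 3)*(t - 2)^2*(t - 3)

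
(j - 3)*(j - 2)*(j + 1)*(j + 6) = j^4 + 2*j^3 - 23*j^2 + 12*j + 36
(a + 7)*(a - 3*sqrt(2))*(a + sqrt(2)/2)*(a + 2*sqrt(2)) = a^4 - sqrt(2)*a^3/2 + 7*a^3 - 13*a^2 - 7*sqrt(2)*a^2/2 - 91*a - 6*sqrt(2)*a - 42*sqrt(2)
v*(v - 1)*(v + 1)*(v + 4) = v^4 + 4*v^3 - v^2 - 4*v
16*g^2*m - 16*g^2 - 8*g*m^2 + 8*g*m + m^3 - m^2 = (-4*g + m)^2*(m - 1)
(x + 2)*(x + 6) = x^2 + 8*x + 12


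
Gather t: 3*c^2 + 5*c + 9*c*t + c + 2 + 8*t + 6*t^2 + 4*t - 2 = 3*c^2 + 6*c + 6*t^2 + t*(9*c + 12)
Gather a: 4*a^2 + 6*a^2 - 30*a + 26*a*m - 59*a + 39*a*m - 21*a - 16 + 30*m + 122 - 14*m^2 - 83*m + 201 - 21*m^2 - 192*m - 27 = 10*a^2 + a*(65*m - 110) - 35*m^2 - 245*m + 280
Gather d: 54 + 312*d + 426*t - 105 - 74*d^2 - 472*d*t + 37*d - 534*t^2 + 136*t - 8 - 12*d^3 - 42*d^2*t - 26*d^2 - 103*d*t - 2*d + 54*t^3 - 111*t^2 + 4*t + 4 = -12*d^3 + d^2*(-42*t - 100) + d*(347 - 575*t) + 54*t^3 - 645*t^2 + 566*t - 55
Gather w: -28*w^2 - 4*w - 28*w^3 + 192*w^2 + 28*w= -28*w^3 + 164*w^2 + 24*w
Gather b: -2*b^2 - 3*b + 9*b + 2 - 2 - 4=-2*b^2 + 6*b - 4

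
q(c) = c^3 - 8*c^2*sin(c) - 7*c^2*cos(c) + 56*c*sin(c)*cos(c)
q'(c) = 7*c^2*sin(c) - 8*c^2*cos(c) + 3*c^2 - 56*c*sin(c)^2 - 16*c*sin(c) + 56*c*cos(c)^2 - 14*c*cos(c) + 56*sin(c)*cos(c)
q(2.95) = 41.34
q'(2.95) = 280.36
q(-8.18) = -29.21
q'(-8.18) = 148.90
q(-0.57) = 13.80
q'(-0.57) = -39.42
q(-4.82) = -343.05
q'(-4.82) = 565.02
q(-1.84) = -0.23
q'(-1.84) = 62.10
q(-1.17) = 28.28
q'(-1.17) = 5.62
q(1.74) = -31.21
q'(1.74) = -90.50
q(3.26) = 139.98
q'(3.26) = 343.04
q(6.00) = -35.64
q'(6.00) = -24.26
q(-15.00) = -1422.95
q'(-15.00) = 600.73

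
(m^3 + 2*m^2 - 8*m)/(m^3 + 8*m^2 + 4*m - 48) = m/(m + 6)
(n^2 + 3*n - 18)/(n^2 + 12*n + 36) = (n - 3)/(n + 6)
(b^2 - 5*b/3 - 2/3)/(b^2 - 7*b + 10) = (b + 1/3)/(b - 5)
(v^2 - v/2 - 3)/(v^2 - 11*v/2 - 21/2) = (v - 2)/(v - 7)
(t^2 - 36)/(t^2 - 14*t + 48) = (t + 6)/(t - 8)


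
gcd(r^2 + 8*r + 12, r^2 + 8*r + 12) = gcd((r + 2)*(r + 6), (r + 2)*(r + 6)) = r^2 + 8*r + 12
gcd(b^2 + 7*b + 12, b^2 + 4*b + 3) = b + 3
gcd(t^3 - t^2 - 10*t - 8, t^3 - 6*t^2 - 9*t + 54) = 1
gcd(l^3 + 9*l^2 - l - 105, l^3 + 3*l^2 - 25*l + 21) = l^2 + 4*l - 21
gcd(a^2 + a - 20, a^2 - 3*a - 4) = a - 4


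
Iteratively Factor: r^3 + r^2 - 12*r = (r - 3)*(r^2 + 4*r) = r*(r - 3)*(r + 4)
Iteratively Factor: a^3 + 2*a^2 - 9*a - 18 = (a + 3)*(a^2 - a - 6) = (a + 2)*(a + 3)*(a - 3)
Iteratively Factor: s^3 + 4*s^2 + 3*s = (s + 3)*(s^2 + s) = (s + 1)*(s + 3)*(s)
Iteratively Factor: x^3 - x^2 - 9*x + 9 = (x + 3)*(x^2 - 4*x + 3) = (x - 1)*(x + 3)*(x - 3)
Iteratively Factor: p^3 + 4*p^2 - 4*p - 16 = (p + 4)*(p^2 - 4) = (p + 2)*(p + 4)*(p - 2)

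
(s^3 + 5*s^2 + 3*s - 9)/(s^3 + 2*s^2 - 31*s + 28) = (s^2 + 6*s + 9)/(s^2 + 3*s - 28)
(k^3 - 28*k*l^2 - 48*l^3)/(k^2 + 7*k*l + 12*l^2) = (k^2 - 4*k*l - 12*l^2)/(k + 3*l)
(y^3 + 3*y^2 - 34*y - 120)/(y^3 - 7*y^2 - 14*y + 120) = (y + 5)/(y - 5)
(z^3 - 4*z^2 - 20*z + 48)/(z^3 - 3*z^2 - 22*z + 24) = (z - 2)/(z - 1)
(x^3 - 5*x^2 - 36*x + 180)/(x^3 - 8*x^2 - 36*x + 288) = (x - 5)/(x - 8)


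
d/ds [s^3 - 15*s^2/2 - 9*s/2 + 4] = 3*s^2 - 15*s - 9/2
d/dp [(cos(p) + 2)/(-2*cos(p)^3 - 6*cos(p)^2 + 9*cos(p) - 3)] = 4*(-27*cos(p) - 9*cos(2*p) - cos(3*p) + 12)*sin(p)/(-12*sin(p)^2 - 15*cos(p) + cos(3*p) + 18)^2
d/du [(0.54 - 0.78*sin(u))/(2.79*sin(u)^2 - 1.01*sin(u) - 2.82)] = (2.1762*sin(u)^2 - 3.0132*sin(u) + 2.745)*cos(u)/(7.7841*sin(u)^4 - 5.6358*sin(u)^3 - 14.7155*sin(u)^2 + 5.6964*sin(u) + 7.9524)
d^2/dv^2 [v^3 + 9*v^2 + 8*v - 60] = 6*v + 18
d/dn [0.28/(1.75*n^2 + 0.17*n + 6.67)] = (-0.98*n - 0.0476)/(1.75*n^2 + 0.17*n + 6.67)^2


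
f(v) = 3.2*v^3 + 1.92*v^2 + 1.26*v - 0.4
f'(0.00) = 1.26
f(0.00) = -0.40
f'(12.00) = 1429.74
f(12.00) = 5820.80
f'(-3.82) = 126.68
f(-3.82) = -155.57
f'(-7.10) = 457.93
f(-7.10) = -1057.87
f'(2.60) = 76.14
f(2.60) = 72.10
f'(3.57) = 137.32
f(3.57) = 174.17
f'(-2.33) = 44.43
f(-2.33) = -33.39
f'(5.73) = 338.46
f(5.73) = 671.88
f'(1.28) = 21.90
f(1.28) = 11.07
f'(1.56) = 30.61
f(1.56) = 18.39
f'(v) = 9.6*v^2 + 3.84*v + 1.26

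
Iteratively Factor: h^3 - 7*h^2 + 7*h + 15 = (h - 5)*(h^2 - 2*h - 3) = (h - 5)*(h + 1)*(h - 3)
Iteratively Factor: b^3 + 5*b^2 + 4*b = (b)*(b^2 + 5*b + 4) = b*(b + 1)*(b + 4)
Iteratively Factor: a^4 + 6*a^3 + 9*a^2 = (a + 3)*(a^3 + 3*a^2) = (a + 3)^2*(a^2) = a*(a + 3)^2*(a)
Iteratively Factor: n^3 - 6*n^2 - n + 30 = (n - 3)*(n^2 - 3*n - 10) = (n - 3)*(n + 2)*(n - 5)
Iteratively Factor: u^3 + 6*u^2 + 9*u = (u)*(u^2 + 6*u + 9) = u*(u + 3)*(u + 3)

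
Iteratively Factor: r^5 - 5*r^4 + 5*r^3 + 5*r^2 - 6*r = (r)*(r^4 - 5*r^3 + 5*r^2 + 5*r - 6) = r*(r - 3)*(r^3 - 2*r^2 - r + 2) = r*(r - 3)*(r - 2)*(r^2 - 1) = r*(r - 3)*(r - 2)*(r + 1)*(r - 1)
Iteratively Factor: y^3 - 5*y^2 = (y)*(y^2 - 5*y) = y^2*(y - 5)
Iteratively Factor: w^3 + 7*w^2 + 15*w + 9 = (w + 1)*(w^2 + 6*w + 9) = (w + 1)*(w + 3)*(w + 3)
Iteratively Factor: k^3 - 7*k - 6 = (k + 2)*(k^2 - 2*k - 3) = (k - 3)*(k + 2)*(k + 1)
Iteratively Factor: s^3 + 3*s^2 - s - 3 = (s - 1)*(s^2 + 4*s + 3) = (s - 1)*(s + 3)*(s + 1)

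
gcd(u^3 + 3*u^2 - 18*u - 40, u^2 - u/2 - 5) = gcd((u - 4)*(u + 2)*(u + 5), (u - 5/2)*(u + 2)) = u + 2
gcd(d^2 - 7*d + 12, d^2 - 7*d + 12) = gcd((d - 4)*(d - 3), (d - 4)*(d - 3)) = d^2 - 7*d + 12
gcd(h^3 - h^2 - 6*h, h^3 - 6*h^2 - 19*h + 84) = h - 3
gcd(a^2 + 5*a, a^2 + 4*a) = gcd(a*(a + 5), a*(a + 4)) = a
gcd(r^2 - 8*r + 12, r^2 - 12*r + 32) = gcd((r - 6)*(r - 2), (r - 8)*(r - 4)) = 1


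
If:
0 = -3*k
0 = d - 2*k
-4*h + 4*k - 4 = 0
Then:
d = 0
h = -1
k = 0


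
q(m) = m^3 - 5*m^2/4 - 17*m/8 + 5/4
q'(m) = 3*m^2 - 5*m/2 - 17/8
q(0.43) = 0.18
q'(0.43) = -2.65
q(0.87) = -0.89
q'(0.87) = -2.03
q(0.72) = -0.55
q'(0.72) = -2.37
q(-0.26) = 1.70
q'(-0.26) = -1.27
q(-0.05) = 1.35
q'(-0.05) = -1.99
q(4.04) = 38.20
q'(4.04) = 36.74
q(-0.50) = 1.88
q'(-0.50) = -0.12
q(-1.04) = 0.98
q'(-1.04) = 3.72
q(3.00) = 10.62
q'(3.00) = 17.38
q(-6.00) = -247.00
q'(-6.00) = 120.88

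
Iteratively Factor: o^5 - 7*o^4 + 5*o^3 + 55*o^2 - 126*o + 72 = (o - 3)*(o^4 - 4*o^3 - 7*o^2 + 34*o - 24) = (o - 3)*(o - 1)*(o^3 - 3*o^2 - 10*o + 24) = (o - 3)*(o - 1)*(o + 3)*(o^2 - 6*o + 8) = (o - 3)*(o - 2)*(o - 1)*(o + 3)*(o - 4)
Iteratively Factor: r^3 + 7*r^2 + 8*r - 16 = (r + 4)*(r^2 + 3*r - 4) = (r - 1)*(r + 4)*(r + 4)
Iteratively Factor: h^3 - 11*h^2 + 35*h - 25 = (h - 5)*(h^2 - 6*h + 5) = (h - 5)*(h - 1)*(h - 5)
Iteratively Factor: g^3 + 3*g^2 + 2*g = (g + 2)*(g^2 + g) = g*(g + 2)*(g + 1)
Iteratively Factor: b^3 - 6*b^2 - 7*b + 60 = (b - 4)*(b^2 - 2*b - 15) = (b - 4)*(b + 3)*(b - 5)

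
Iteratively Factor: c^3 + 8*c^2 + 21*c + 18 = (c + 2)*(c^2 + 6*c + 9) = (c + 2)*(c + 3)*(c + 3)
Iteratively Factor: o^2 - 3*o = (o)*(o - 3)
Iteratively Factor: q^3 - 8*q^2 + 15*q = (q)*(q^2 - 8*q + 15) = q*(q - 5)*(q - 3)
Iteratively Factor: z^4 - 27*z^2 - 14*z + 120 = (z - 5)*(z^3 + 5*z^2 - 2*z - 24) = (z - 5)*(z + 3)*(z^2 + 2*z - 8) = (z - 5)*(z + 3)*(z + 4)*(z - 2)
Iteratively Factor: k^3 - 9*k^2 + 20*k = (k - 4)*(k^2 - 5*k) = (k - 5)*(k - 4)*(k)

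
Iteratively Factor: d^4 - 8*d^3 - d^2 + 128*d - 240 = (d + 4)*(d^3 - 12*d^2 + 47*d - 60) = (d - 4)*(d + 4)*(d^2 - 8*d + 15) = (d - 5)*(d - 4)*(d + 4)*(d - 3)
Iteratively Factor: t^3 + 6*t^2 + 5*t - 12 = (t + 4)*(t^2 + 2*t - 3) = (t - 1)*(t + 4)*(t + 3)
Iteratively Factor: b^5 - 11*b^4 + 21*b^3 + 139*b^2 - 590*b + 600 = (b - 5)*(b^4 - 6*b^3 - 9*b^2 + 94*b - 120) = (b - 5)*(b + 4)*(b^3 - 10*b^2 + 31*b - 30) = (b - 5)^2*(b + 4)*(b^2 - 5*b + 6) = (b - 5)^2*(b - 3)*(b + 4)*(b - 2)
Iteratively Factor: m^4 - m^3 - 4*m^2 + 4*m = (m + 2)*(m^3 - 3*m^2 + 2*m) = m*(m + 2)*(m^2 - 3*m + 2) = m*(m - 1)*(m + 2)*(m - 2)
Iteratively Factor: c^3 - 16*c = (c + 4)*(c^2 - 4*c) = c*(c + 4)*(c - 4)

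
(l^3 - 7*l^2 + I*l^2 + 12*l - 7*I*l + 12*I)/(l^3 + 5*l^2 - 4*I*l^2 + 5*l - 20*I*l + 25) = (l^2 - 7*l + 12)/(l^2 + 5*l*(1 - I) - 25*I)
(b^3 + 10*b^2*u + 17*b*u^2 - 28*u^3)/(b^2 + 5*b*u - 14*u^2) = (-b^2 - 3*b*u + 4*u^2)/(-b + 2*u)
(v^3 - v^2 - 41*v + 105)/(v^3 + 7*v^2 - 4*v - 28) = (v^2 - 8*v + 15)/(v^2 - 4)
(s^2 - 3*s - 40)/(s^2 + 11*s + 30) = (s - 8)/(s + 6)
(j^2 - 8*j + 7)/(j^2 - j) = (j - 7)/j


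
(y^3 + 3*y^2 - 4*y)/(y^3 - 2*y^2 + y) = (y + 4)/(y - 1)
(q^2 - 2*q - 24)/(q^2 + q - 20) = (q^2 - 2*q - 24)/(q^2 + q - 20)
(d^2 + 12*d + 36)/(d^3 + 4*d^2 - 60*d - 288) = 1/(d - 8)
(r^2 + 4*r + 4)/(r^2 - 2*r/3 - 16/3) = 3*(r + 2)/(3*r - 8)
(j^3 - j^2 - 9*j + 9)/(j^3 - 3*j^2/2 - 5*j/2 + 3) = 2*(j^2 - 9)/(2*j^2 - j - 6)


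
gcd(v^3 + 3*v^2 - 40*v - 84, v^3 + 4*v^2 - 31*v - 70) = v^2 + 9*v + 14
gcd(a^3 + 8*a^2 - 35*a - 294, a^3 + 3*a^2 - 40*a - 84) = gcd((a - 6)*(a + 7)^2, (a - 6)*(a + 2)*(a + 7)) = a^2 + a - 42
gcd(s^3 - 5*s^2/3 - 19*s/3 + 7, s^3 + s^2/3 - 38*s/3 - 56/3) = s + 7/3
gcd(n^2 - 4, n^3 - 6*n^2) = 1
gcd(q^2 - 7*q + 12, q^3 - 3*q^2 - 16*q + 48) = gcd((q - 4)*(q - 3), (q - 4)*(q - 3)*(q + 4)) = q^2 - 7*q + 12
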